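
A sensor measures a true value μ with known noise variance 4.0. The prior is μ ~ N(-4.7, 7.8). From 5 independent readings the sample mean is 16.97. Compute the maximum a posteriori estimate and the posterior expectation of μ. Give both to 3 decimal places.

Posterior for μ is Normal. Precision-weighted mean: (1/7.8·-4.7 + 5/4.0·16.97) / (1/7.8 + 5/4.0) = 14.954.
A Normal posterior is symmetric, so mode = mean.

maximum a posteriori estimate = 14.954, posterior expectation = 14.954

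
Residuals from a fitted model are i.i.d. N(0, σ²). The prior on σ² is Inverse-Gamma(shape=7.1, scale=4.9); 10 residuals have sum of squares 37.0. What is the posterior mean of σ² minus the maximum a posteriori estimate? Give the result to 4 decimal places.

0.3218

Posterior: Inverse-Gamma(shape = 7.1+10/2 = 12.1, scale = 4.9+37.0/2 = 23.4).
Mode = β/(α+1) = 23.4/13.1 = 1.7863.
Mean = β/(α−1) = 23.4/11.1 = 2.1081.
Difference = 2.1081 − 1.7863 = 0.3218.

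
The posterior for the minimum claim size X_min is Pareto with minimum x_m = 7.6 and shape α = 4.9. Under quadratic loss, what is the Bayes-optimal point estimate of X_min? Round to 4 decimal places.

9.5487

The Pareto density is strictly decreasing on [x_m, ∞), so the mode is x_m = 7.6000.
Mean = α·x_m/(α−1) = 4.9·7.6/3.9 = 9.5487.
Quadratic loss ⇒ the optimal estimator is the posterior mean.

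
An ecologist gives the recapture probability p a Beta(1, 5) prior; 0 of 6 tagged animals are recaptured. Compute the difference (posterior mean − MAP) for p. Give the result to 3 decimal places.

0.083

Posterior: Beta(1+0, 5+6) = Beta(1, 11).
Since α = 1 ≤ 1 and β > 1, the Beta density is monotone decreasing on [0,1]; the mode is at 0.
Mean = 1/(1+11) = 0.083.
Difference = 0.083 − 0.000 = 0.083.
Mean > mode: the posterior has a right tail.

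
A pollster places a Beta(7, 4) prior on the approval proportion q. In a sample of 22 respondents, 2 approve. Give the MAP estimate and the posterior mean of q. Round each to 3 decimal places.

MAP = 0.258; posterior mean = 0.273

Posterior: Beta(7+2, 4+20) = Beta(9, 24).
Mode = (9−1)/(9+24−2) = 8/31 = 0.258.
Mean = 9/(9+24) = 9/33 = 0.273.
The mean is pulled above the mode by the posterior's right skew.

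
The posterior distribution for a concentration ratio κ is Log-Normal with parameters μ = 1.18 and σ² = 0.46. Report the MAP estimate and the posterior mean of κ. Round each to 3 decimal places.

MAP = 2.054; posterior mean = 4.096

Mode = exp(μ − σ²) = exp(0.72) = 2.054.
Mean = exp(μ + σ²/2) = exp(1.410) = 4.096.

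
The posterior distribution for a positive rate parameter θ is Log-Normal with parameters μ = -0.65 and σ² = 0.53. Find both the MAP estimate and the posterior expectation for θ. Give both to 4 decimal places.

MAP estimate = 0.3073, posterior expectation = 0.6805

Mode = exp(μ − σ²) = exp(-1.18) = 0.3073.
Mean = exp(μ + σ²/2) = exp(-0.385) = 0.6805.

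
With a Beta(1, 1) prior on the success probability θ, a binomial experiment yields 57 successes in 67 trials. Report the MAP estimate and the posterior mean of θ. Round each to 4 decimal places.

Posterior: Beta(1+57, 1+10) = Beta(58, 11).
Mode = (58−1)/(58+11−2) = 57/67 = 0.8507.
With a flat prior the MAP equals the MLE, 57/67.
Mean = 58/(58+11) = 58/69 = 0.8406.
Left-skewed posterior ⇒ mean < mode.

MAP estimate = 0.8507, posterior mean = 0.8406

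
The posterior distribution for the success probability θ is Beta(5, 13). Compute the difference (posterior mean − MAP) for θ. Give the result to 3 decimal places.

0.028

Mode = (5−1)/(5+13−2) = 4/16 = 0.250.
Mean = 5/(5+13) = 5/18 = 0.278.
Difference = 0.278 − 0.250 = 0.028.
Right-skewed posterior ⇒ mode < mean.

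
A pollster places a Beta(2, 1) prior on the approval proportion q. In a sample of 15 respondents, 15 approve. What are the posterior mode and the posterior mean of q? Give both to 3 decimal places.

MAP: 1.000. Posterior mean: 0.944.

Posterior: Beta(2+15, 1+0) = Beta(17, 1).
Since β = 1 ≤ 1 and α > 1, the Beta density is monotone increasing on [0,1]; the mode is at 1.
Mean = 17/(17+1) = 0.944.
The mean is pulled below the mode by the posterior's left skew.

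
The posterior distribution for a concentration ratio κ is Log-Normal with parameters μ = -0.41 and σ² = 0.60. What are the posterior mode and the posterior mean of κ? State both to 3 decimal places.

κ_MAP = 0.364, E[κ|data] = 0.896

Mode = exp(μ − σ²) = exp(-1.01) = 0.364.
Mean = exp(μ + σ²/2) = exp(-0.110) = 0.896.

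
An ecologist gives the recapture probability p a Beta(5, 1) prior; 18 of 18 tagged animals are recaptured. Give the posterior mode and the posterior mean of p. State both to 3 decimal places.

MAP = 1.000, posterior mean = 0.958

Posterior: Beta(5+18, 1+0) = Beta(23, 1).
Since β = 1 ≤ 1 and α > 1, the Beta density is monotone increasing on [0,1]; the mode is at 1.
Mean = 23/(23+1) = 0.958.
The posterior is left-skewed, so the mode exceeds the mean.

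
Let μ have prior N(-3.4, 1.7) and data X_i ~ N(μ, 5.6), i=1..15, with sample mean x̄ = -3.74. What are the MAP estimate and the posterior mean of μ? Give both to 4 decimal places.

Posterior for μ is Normal. Precision-weighted mean: (1/1.7·-3.4 + 15/5.6·-3.74) / (1/1.7 + 15/5.6) = -3.6788.
A Normal posterior is symmetric, so mode = mean.

MAP: -3.6788. Posterior mean: -3.6788.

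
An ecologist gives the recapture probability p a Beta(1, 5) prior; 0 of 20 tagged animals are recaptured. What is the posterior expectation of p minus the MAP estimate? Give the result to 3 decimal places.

Posterior: Beta(1+0, 5+20) = Beta(1, 25).
Since α = 1 ≤ 1 and β > 1, the Beta density is monotone decreasing on [0,1]; the mode is at 0.
Mean = 1/(1+25) = 0.038.
Difference = 0.038 − 0.000 = 0.038.

0.038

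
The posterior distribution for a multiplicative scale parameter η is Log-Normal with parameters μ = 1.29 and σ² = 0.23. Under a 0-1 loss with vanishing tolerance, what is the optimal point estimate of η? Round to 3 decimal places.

2.886

Mode = exp(μ − σ²) = exp(1.06) = 2.886.
Mean = exp(μ + σ²/2) = exp(1.405) = 4.076.
This is the posterior mode — the MAP estimate.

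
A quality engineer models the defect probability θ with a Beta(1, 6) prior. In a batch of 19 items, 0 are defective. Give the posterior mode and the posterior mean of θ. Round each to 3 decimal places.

Posterior: Beta(1+0, 6+19) = Beta(1, 25).
Since α = 1 ≤ 1 and β > 1, the Beta density is monotone decreasing on [0,1]; the mode is at 0.
Mean = 1/(1+25) = 0.038.
The mean is pulled above the mode by the posterior's right skew.

MAP = 0.000; posterior mean = 0.038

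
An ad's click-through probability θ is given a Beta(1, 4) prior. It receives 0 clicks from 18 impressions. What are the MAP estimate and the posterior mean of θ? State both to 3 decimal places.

Posterior: Beta(1+0, 4+18) = Beta(1, 22).
Since α = 1 ≤ 1 and β > 1, the Beta density is monotone decreasing on [0,1]; the mode is at 0.
Mean = 1/(1+22) = 0.043.
The mean is pulled above the mode by the posterior's right skew.

MAP estimate = 0.000, posterior mean = 0.043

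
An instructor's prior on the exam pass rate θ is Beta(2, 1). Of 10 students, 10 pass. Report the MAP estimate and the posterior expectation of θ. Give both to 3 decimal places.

Posterior: Beta(2+10, 1+0) = Beta(12, 1).
Since β = 1 ≤ 1 and α > 1, the Beta density is monotone increasing on [0,1]; the mode is at 1.
Mean = 12/(12+1) = 0.923.
The mean is pulled below the mode by the posterior's left skew.

MAP: 1.000. Posterior mean: 0.923.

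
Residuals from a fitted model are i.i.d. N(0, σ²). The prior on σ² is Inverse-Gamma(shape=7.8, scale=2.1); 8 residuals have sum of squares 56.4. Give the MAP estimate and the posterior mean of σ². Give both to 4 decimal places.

Posterior: Inverse-Gamma(shape = 7.8+8/2 = 11.8, scale = 2.1+56.4/2 = 30.3).
Mode = β/(α+1) = 30.3/12.8 = 2.3672.
Mean = β/(α−1) = 30.3/10.8 = 2.8056.

MAP estimate = 2.3672, posterior mean = 2.8056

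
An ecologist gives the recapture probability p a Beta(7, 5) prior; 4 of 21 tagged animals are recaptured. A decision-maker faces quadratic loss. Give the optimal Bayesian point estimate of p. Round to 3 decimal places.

Posterior: Beta(7+4, 5+17) = Beta(11, 22).
Mode = (11−1)/(11+22−2) = 10/31 = 0.323.
Mean = 11/(11+22) = 11/33 = 0.333.
Quadratic loss ⇒ the optimal estimator is the posterior mean.

0.333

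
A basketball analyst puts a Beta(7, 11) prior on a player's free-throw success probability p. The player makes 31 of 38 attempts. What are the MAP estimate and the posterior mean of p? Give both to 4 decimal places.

MAP estimate = 0.6852, posterior mean = 0.6786

Posterior: Beta(7+31, 11+7) = Beta(38, 18).
Mode = (38−1)/(38+18−2) = 37/54 = 0.6852.
Mean = 38/(38+18) = 38/56 = 0.6786.
Left-skewed posterior ⇒ mean < mode.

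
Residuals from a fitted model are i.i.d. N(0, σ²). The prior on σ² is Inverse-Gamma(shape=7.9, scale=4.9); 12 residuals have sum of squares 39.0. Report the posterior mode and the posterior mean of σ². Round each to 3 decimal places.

Posterior: Inverse-Gamma(shape = 7.9+12/2 = 13.9, scale = 4.9+39.0/2 = 24.4).
Mode = β/(α+1) = 24.4/14.9 = 1.638.
Mean = β/(α−1) = 24.4/12.9 = 1.891.

MAP = 1.638, posterior mean = 1.891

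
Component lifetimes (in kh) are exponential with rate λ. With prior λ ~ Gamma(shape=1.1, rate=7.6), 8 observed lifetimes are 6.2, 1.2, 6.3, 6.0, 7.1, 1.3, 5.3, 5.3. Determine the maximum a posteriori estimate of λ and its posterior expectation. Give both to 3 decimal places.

Σ times = 38.7. Posterior: Gamma(shape = 1.1+8 = 9.1, rate = 7.6+38.7 = 46.3).
Mode = (α−1)/β = 8.1/46.3 = 0.175.
Mean = α/β = 9.1/46.3 = 0.197.
Mean > mode: the posterior has a right tail.

λ_MAP = 0.175, E[λ|data] = 0.197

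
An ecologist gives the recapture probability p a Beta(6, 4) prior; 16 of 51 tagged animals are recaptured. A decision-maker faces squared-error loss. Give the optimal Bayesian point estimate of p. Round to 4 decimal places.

0.3607

Posterior: Beta(6+16, 4+35) = Beta(22, 39).
Mode = (22−1)/(22+39−2) = 21/59 = 0.3559.
Mean = 22/(22+39) = 22/61 = 0.3607.
Squared-error loss ⇒ the optimal estimator is the posterior mean.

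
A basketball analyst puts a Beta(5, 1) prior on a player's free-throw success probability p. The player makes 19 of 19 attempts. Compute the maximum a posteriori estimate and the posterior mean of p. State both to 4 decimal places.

maximum a posteriori estimate = 1.0000, posterior mean = 0.9600

Posterior: Beta(5+19, 1+0) = Beta(24, 1).
Since β = 1 ≤ 1 and α > 1, the Beta density is monotone increasing on [0,1]; the mode is at 1.
Mean = 24/(24+1) = 0.9600.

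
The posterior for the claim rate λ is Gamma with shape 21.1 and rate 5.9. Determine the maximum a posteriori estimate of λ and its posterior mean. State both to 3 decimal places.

Mode = (α−1)/β = 20.1/5.9 = 3.407.
Mean = α/β = 21.1/5.9 = 3.576.

MAP = 3.407; posterior mean = 3.576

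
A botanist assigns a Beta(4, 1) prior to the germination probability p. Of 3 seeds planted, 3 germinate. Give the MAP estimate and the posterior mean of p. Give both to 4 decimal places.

MAP: 1.0000. Posterior mean: 0.8750.

Posterior: Beta(4+3, 1+0) = Beta(7, 1).
Since β = 1 ≤ 1 and α > 1, the Beta density is monotone increasing on [0,1]; the mode is at 1.
Mean = 7/(7+1) = 0.8750.
The mean is pulled below the mode by the posterior's left skew.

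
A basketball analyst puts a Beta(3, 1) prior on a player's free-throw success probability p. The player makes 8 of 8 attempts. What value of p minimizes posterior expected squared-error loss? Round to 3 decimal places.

Posterior: Beta(3+8, 1+0) = Beta(11, 1).
Since β = 1 ≤ 1 and α > 1, the Beta density is monotone increasing on [0,1]; the mode is at 1.
Mean = 11/(11+1) = 0.917.
Squared-error loss ⇒ the optimal estimator is the posterior mean.

0.917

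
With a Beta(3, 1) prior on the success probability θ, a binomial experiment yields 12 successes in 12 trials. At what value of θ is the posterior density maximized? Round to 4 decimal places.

Posterior: Beta(3+12, 1+0) = Beta(15, 1).
Since β = 1 ≤ 1 and α > 1, the Beta density is monotone increasing on [0,1]; the mode is at 1.
Mean = 15/(15+1) = 0.9375.
This is the posterior mode — the MAP estimate.

1.0000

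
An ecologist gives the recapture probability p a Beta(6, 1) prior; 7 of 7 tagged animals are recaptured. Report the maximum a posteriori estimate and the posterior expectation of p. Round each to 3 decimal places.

Posterior: Beta(6+7, 1+0) = Beta(13, 1).
Since β = 1 ≤ 1 and α > 1, the Beta density is monotone increasing on [0,1]; the mode is at 1.
Mean = 13/(13+1) = 0.929.
The mean is pulled below the mode by the posterior's left skew.

maximum a posteriori estimate = 1.000, posterior expectation = 0.929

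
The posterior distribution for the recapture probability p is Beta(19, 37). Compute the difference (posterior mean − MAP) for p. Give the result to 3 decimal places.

0.006

Mode = (19−1)/(19+37−2) = 18/54 = 0.333.
Mean = 19/(19+37) = 19/56 = 0.339.
Difference = 0.339 − 0.333 = 0.006.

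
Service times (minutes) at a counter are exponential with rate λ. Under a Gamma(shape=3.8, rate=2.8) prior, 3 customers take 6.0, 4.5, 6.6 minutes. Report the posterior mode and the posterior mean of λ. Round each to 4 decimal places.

MAP: 0.2915. Posterior mean: 0.3417.

Σ times = 17.1. Posterior: Gamma(shape = 3.8+3 = 6.8, rate = 2.8+17.1 = 19.9).
Mode = (α−1)/β = 5.8/19.9 = 0.2915.
Mean = α/β = 6.8/19.9 = 0.3417.
The posterior is right-skewed, so the mean exceeds the mode.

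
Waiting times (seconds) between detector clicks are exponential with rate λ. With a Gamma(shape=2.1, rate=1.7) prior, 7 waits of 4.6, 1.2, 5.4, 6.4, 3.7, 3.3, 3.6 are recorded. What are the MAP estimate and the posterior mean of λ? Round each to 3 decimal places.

MAP = 0.271; posterior mean = 0.304

Σ times = 28.2. Posterior: Gamma(shape = 2.1+7 = 9.1, rate = 1.7+28.2 = 29.9).
Mode = (α−1)/β = 8.1/29.9 = 0.271.
Mean = α/β = 9.1/29.9 = 0.304.
Mean > mode: the posterior has a right tail.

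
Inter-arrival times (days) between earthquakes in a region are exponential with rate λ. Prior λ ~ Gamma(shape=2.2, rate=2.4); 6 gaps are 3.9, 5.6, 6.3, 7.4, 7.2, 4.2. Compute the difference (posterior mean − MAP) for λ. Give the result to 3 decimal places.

0.027

Σ times = 34.6. Posterior: Gamma(shape = 2.2+6 = 8.2, rate = 2.4+34.6 = 37.0).
Mode = (α−1)/β = 7.2/37.0 = 0.195.
Mean = α/β = 8.2/37.0 = 0.222.
Difference = 0.222 − 0.195 = 0.027.
Right-skewed posterior ⇒ mode < mean.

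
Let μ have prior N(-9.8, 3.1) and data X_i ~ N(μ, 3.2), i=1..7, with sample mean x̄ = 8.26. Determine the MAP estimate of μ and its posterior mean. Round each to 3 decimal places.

MAP = 5.939, posterior mean = 5.939

Posterior for μ is Normal. Precision-weighted mean: (1/3.1·-9.8 + 7/3.2·8.26) / (1/3.1 + 7/3.2) = 5.939.
A Normal posterior is symmetric, so mode = mean.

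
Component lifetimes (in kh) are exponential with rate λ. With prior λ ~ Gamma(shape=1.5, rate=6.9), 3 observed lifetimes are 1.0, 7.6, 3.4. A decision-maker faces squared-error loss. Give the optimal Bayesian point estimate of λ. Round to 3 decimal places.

0.238

Σ times = 12.0. Posterior: Gamma(shape = 1.5+3 = 4.5, rate = 6.9+12.0 = 18.9).
Mode = (α−1)/β = 3.5/18.9 = 0.185.
Mean = α/β = 4.5/18.9 = 0.238.
Squared-error loss ⇒ the optimal estimator is the posterior mean.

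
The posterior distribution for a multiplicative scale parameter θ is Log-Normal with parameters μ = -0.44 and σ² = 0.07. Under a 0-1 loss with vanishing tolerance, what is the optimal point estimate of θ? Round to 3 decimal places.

Mode = exp(μ − σ²) = exp(-0.51) = 0.600.
Mean = exp(μ + σ²/2) = exp(-0.405) = 0.667.
This is the posterior mode — the MAP estimate.

0.600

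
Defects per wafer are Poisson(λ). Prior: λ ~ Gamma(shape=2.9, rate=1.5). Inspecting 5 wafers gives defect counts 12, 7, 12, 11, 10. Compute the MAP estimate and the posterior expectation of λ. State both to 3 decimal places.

MAP = 8.292, posterior mean = 8.446

Σ counts = 52. Posterior: Gamma(shape = 2.9+52 = 54.9, rate = 1.5+5 = 6.5).
Mode = (α−1)/β = 53.9/6.5 = 8.292.
Mean = α/β = 54.9/6.5 = 8.446.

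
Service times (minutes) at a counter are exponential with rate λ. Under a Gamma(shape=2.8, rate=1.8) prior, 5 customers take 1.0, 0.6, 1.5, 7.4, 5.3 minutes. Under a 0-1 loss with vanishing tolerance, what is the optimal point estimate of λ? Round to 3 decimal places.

Σ times = 15.8. Posterior: Gamma(shape = 2.8+5 = 7.8, rate = 1.8+15.8 = 17.6).
Mode = (α−1)/β = 6.8/17.6 = 0.386.
Mean = α/β = 7.8/17.6 = 0.443.
This is the posterior mode — the MAP estimate.

0.386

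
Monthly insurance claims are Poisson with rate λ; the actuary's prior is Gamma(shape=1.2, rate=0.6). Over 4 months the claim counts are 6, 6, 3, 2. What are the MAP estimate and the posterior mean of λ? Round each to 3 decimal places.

Σ counts = 17. Posterior: Gamma(shape = 1.2+17 = 18.2, rate = 0.6+4 = 4.6).
Mode = (α−1)/β = 17.2/4.6 = 3.739.
Mean = α/β = 18.2/4.6 = 3.957.

MAP estimate = 3.739, posterior mean = 3.957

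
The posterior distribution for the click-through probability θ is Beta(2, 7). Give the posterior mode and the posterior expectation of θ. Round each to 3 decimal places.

MAP = 0.143; posterior mean = 0.222

Mode = (2−1)/(2+7−2) = 1/7 = 0.143.
Mean = 2/(2+7) = 2/9 = 0.222.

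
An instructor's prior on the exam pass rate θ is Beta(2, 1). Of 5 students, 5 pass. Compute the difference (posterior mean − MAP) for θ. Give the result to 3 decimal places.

-0.125

Posterior: Beta(2+5, 1+0) = Beta(7, 1).
Since β = 1 ≤ 1 and α > 1, the Beta density is monotone increasing on [0,1]; the mode is at 1.
Mean = 7/(7+1) = 0.875.
Difference = 0.875 − 1.000 = -0.125.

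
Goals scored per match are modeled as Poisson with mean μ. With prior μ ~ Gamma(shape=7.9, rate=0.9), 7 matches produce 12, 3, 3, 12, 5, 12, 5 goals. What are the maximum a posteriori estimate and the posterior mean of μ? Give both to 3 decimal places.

MAP = 7.456, posterior mean = 7.582

Σ counts = 52. Posterior: Gamma(shape = 7.9+52 = 59.9, rate = 0.9+7 = 7.9).
Mode = (α−1)/β = 58.9/7.9 = 7.456.
Mean = α/β = 59.9/7.9 = 7.582.
The posterior is right-skewed, so the mean exceeds the mode.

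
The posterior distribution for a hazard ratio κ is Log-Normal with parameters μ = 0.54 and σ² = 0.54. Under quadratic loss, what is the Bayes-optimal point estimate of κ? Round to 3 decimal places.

Mode = exp(μ − σ²) = exp(0.00) = 1.000.
Mean = exp(μ + σ²/2) = exp(0.810) = 2.248.
Quadratic loss ⇒ the optimal estimator is the posterior mean.

2.248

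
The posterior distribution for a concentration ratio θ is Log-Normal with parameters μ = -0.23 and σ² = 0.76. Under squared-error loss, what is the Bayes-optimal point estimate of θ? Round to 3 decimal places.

1.162

Mode = exp(μ − σ²) = exp(-0.99) = 0.372.
Mean = exp(μ + σ²/2) = exp(0.150) = 1.162.
Squared-error loss ⇒ the optimal estimator is the posterior mean.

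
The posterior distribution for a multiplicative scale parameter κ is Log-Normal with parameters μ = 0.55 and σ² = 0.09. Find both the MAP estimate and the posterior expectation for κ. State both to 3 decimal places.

Mode = exp(μ − σ²) = exp(0.46) = 1.584.
Mean = exp(μ + σ²/2) = exp(0.595) = 1.813.
The posterior is right-skewed, so the mean exceeds the mode.

MAP estimate = 1.584, posterior expectation = 1.813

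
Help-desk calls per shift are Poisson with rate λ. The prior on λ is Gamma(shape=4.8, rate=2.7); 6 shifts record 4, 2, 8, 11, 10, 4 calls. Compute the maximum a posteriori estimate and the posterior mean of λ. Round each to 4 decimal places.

maximum a posteriori estimate = 4.9195, posterior mean = 5.0345

Σ counts = 39. Posterior: Gamma(shape = 4.8+39 = 43.8, rate = 2.7+6 = 8.7).
Mode = (α−1)/β = 42.8/8.7 = 4.9195.
Mean = α/β = 43.8/8.7 = 5.0345.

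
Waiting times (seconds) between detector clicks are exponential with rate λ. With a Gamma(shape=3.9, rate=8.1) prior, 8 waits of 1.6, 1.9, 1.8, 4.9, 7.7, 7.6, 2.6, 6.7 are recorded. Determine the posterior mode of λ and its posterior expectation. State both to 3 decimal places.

MAP: 0.254. Posterior mean: 0.277.

Σ times = 34.8. Posterior: Gamma(shape = 3.9+8 = 11.9, rate = 8.1+34.8 = 42.9).
Mode = (α−1)/β = 10.9/42.9 = 0.254.
Mean = α/β = 11.9/42.9 = 0.277.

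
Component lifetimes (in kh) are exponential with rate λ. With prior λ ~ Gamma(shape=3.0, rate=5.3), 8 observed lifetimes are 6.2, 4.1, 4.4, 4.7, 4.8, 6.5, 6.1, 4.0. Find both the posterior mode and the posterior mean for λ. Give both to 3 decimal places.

Σ times = 40.8. Posterior: Gamma(shape = 3.0+8 = 11.0, rate = 5.3+40.8 = 46.1).
Mode = (α−1)/β = 10.0/46.1 = 0.217.
Mean = α/β = 11.0/46.1 = 0.239.

MAP = 0.217; posterior mean = 0.239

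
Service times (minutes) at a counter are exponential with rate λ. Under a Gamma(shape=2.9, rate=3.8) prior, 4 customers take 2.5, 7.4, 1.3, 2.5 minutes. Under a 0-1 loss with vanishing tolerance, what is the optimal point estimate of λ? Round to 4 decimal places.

Σ times = 13.7. Posterior: Gamma(shape = 2.9+4 = 6.9, rate = 3.8+13.7 = 17.5).
Mode = (α−1)/β = 5.9/17.5 = 0.3371.
Mean = α/β = 6.9/17.5 = 0.3943.
This is the posterior mode — the MAP estimate.

0.3371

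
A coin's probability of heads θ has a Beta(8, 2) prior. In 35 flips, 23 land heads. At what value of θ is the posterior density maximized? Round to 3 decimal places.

0.698

Posterior: Beta(8+23, 2+12) = Beta(31, 14).
Mode = (31−1)/(31+14−2) = 30/43 = 0.698.
Mean = 31/(31+14) = 31/45 = 0.689.
This is the posterior mode — the MAP estimate.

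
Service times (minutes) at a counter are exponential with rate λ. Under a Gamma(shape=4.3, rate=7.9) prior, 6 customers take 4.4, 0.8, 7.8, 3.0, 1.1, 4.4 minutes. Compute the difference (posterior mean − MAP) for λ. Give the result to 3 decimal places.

0.034

Σ times = 21.5. Posterior: Gamma(shape = 4.3+6 = 10.3, rate = 7.9+21.5 = 29.4).
Mode = (α−1)/β = 9.3/29.4 = 0.316.
Mean = α/β = 10.3/29.4 = 0.350.
Difference = 0.350 − 0.316 = 0.034.
Right-skewed posterior ⇒ mode < mean.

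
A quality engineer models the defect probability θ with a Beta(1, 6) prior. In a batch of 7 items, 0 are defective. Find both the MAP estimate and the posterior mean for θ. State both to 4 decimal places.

Posterior: Beta(1+0, 6+7) = Beta(1, 13).
Since α = 1 ≤ 1 and β > 1, the Beta density is monotone decreasing on [0,1]; the mode is at 0.
Mean = 1/(1+13) = 0.0714.
Right-skewed posterior ⇒ mode < mean.

MAP: 0.0000. Posterior mean: 0.0714.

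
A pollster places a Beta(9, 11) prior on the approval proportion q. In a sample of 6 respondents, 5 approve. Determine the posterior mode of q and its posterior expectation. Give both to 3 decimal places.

Posterior: Beta(9+5, 11+1) = Beta(14, 12).
Mode = (14−1)/(14+12−2) = 13/24 = 0.542.
Mean = 14/(14+12) = 14/26 = 0.538.

posterior mode = 0.542, posterior expectation = 0.538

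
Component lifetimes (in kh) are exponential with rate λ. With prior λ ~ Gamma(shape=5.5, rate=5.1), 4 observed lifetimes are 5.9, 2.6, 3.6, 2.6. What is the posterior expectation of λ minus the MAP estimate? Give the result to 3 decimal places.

Σ times = 14.7. Posterior: Gamma(shape = 5.5+4 = 9.5, rate = 5.1+14.7 = 19.8).
Mode = (α−1)/β = 8.5/19.8 = 0.429.
Mean = α/β = 9.5/19.8 = 0.480.
Difference = 0.480 − 0.429 = 0.051.

0.051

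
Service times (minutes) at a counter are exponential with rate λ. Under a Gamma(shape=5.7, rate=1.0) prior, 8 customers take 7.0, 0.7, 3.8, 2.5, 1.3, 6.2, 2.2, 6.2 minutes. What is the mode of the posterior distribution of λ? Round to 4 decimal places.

0.4110

Σ times = 29.9. Posterior: Gamma(shape = 5.7+8 = 13.7, rate = 1.0+29.9 = 30.9).
Mode = (α−1)/β = 12.7/30.9 = 0.4110.
Mean = α/β = 13.7/30.9 = 0.4434.
This is the posterior mode — the MAP estimate.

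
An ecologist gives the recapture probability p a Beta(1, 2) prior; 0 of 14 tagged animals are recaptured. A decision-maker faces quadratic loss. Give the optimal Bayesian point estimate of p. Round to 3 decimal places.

0.059

Posterior: Beta(1+0, 2+14) = Beta(1, 16).
Since α = 1 ≤ 1 and β > 1, the Beta density is monotone decreasing on [0,1]; the mode is at 0.
Mean = 1/(1+16) = 0.059.
Quadratic loss ⇒ the optimal estimator is the posterior mean.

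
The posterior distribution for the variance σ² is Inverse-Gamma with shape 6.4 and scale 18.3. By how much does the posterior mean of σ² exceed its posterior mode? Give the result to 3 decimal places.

0.916

Mode = β/(α+1) = 18.3/7.4 = 2.473.
Mean = β/(α−1) = 18.3/5.4 = 3.389.
Difference = 3.389 − 2.473 = 0.916.
Mean > mode: the posterior has a right tail.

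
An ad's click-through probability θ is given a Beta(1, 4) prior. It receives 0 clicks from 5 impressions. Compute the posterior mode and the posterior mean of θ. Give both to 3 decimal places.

θ_MAP = 0.000, E[θ|data] = 0.100

Posterior: Beta(1+0, 4+5) = Beta(1, 9).
Since α = 1 ≤ 1 and β > 1, the Beta density is monotone decreasing on [0,1]; the mode is at 0.
Mean = 1/(1+9) = 0.100.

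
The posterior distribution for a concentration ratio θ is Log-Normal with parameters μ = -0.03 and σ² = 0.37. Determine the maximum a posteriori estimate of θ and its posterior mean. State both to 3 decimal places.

Mode = exp(μ − σ²) = exp(-0.40) = 0.670.
Mean = exp(μ + σ²/2) = exp(0.155) = 1.168.

MAP: 0.670. Posterior mean: 1.168.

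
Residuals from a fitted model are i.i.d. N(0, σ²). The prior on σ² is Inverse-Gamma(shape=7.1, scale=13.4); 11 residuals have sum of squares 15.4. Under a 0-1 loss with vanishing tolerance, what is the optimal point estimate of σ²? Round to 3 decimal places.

1.551

Posterior: Inverse-Gamma(shape = 7.1+11/2 = 12.6, scale = 13.4+15.4/2 = 21.1).
Mode = β/(α+1) = 21.1/13.6 = 1.551.
Mean = β/(α−1) = 21.1/11.6 = 1.819.
This is the posterior mode — the MAP estimate.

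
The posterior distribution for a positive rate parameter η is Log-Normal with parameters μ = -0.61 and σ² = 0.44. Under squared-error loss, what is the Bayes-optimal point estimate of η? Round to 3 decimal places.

Mode = exp(μ − σ²) = exp(-1.05) = 0.350.
Mean = exp(μ + σ²/2) = exp(-0.390) = 0.677.
Squared-error loss ⇒ the optimal estimator is the posterior mean.

0.677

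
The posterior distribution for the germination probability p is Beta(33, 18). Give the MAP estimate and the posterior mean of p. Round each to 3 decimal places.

Mode = (33−1)/(33+18−2) = 32/49 = 0.653.
Mean = 33/(33+18) = 33/51 = 0.647.

MAP: 0.653. Posterior mean: 0.647.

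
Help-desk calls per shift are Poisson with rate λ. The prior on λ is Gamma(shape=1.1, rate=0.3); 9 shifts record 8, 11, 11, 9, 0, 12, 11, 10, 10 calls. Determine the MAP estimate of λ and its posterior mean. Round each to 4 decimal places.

Σ counts = 82. Posterior: Gamma(shape = 1.1+82 = 83.1, rate = 0.3+9 = 9.3).
Mode = (α−1)/β = 82.1/9.3 = 8.8280.
Mean = α/β = 83.1/9.3 = 8.9355.

MAP: 8.8280. Posterior mean: 8.9355.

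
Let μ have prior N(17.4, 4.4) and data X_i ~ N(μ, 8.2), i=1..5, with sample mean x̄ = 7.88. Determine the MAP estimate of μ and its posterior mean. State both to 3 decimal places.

MAP estimate = 10.465, posterior mean = 10.465

Posterior for μ is Normal. Precision-weighted mean: (1/4.4·17.4 + 5/8.2·7.88) / (1/4.4 + 5/8.2) = 10.465.
A Normal posterior is symmetric, so mode = mean.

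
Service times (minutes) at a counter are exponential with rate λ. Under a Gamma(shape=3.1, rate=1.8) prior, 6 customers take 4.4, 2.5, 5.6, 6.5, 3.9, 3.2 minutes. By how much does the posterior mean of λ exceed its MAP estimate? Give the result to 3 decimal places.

Σ times = 26.1. Posterior: Gamma(shape = 3.1+6 = 9.1, rate = 1.8+26.1 = 27.9).
Mode = (α−1)/β = 8.1/27.9 = 0.290.
Mean = α/β = 9.1/27.9 = 0.326.
Difference = 0.326 − 0.290 = 0.036.
The posterior is right-skewed, so the mean exceeds the mode.

0.036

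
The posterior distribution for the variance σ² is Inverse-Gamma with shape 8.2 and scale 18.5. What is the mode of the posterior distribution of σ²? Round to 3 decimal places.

Mode = β/(α+1) = 18.5/9.2 = 2.011.
Mean = β/(α−1) = 18.5/7.2 = 2.569.
This is the posterior mode — the MAP estimate.

2.011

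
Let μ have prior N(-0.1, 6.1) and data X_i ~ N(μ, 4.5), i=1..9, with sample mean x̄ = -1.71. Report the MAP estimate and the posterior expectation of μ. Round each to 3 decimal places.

Posterior for μ is Normal. Precision-weighted mean: (1/6.1·-0.1 + 9/4.5·-1.71) / (1/6.1 + 9/4.5) = -1.588.
A Normal posterior is symmetric, so mode = mean.

MAP = -1.588, posterior mean = -1.588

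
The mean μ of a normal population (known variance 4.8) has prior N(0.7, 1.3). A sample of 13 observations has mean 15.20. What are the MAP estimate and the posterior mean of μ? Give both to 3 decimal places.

MAP: 11.993. Posterior mean: 11.993.

Posterior for μ is Normal. Precision-weighted mean: (1/1.3·0.7 + 13/4.8·15.20) / (1/1.3 + 13/4.8) = 11.993.
A Normal posterior is symmetric, so mode = mean.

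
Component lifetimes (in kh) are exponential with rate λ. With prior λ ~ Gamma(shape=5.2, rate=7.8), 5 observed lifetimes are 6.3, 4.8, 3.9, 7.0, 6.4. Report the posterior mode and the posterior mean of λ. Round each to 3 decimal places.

MAP: 0.254. Posterior mean: 0.282.

Σ times = 28.4. Posterior: Gamma(shape = 5.2+5 = 10.2, rate = 7.8+28.4 = 36.2).
Mode = (α−1)/β = 9.2/36.2 = 0.254.
Mean = α/β = 10.2/36.2 = 0.282.
Mean > mode: the posterior has a right tail.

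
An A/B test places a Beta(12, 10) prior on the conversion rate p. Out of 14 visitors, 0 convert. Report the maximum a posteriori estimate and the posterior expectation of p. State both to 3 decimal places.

p_MAP = 0.324, E[p|data] = 0.333

Posterior: Beta(12+0, 10+14) = Beta(12, 24).
Mode = (12−1)/(12+24−2) = 11/34 = 0.324.
Mean = 12/(12+24) = 12/36 = 0.333.
Right-skewed posterior ⇒ mode < mean.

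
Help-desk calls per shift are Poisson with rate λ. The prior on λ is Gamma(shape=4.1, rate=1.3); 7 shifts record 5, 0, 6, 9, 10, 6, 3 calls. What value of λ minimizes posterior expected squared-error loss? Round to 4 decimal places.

Σ counts = 39. Posterior: Gamma(shape = 4.1+39 = 43.1, rate = 1.3+7 = 8.3).
Mode = (α−1)/β = 42.1/8.3 = 5.0723.
Mean = α/β = 43.1/8.3 = 5.1928.
Squared-error loss ⇒ the optimal estimator is the posterior mean.

5.1928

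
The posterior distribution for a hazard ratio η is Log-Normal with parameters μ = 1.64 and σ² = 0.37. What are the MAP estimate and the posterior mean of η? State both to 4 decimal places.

Mode = exp(μ − σ²) = exp(1.27) = 3.5609.
Mean = exp(μ + σ²/2) = exp(1.825) = 6.2028.
The posterior is right-skewed, so the mean exceeds the mode.

MAP = 3.5609; posterior mean = 6.2028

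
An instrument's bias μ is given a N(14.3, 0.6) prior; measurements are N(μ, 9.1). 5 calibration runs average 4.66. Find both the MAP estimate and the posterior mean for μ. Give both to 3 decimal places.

Posterior for μ is Normal. Precision-weighted mean: (1/0.6·14.3 + 5/9.1·4.66) / (1/0.6 + 5/9.1) = 11.910.
A Normal posterior is symmetric, so mode = mean.

μ_MAP = 11.910, E[μ|data] = 11.910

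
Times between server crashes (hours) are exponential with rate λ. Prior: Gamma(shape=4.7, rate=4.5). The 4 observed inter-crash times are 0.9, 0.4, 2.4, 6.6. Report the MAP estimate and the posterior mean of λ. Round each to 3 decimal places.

Σ times = 10.3. Posterior: Gamma(shape = 4.7+4 = 8.7, rate = 4.5+10.3 = 14.8).
Mode = (α−1)/β = 7.7/14.8 = 0.520.
Mean = α/β = 8.7/14.8 = 0.588.

MAP: 0.520. Posterior mean: 0.588.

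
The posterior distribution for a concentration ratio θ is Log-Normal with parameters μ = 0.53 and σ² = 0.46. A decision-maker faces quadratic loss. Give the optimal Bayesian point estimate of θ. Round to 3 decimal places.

2.138

Mode = exp(μ − σ²) = exp(0.07) = 1.073.
Mean = exp(μ + σ²/2) = exp(0.760) = 2.138.
Quadratic loss ⇒ the optimal estimator is the posterior mean.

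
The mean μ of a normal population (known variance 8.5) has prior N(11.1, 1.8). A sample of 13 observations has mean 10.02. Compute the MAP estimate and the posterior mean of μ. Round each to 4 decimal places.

MAP estimate = 10.3078, posterior mean = 10.3078

Posterior for μ is Normal. Precision-weighted mean: (1/1.8·11.1 + 13/8.5·10.02) / (1/1.8 + 13/8.5) = 10.3078.
A Normal posterior is symmetric, so mode = mean.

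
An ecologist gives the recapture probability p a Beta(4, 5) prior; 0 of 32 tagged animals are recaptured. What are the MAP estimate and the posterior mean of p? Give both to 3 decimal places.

Posterior: Beta(4+0, 5+32) = Beta(4, 37).
Mode = (4−1)/(4+37−2) = 3/39 = 0.077.
Mean = 4/(4+37) = 4/41 = 0.098.
Mean > mode: the posterior has a right tail.

MAP estimate = 0.077, posterior mean = 0.098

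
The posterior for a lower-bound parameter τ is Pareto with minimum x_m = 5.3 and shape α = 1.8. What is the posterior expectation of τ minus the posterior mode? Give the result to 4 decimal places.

The Pareto density is strictly decreasing on [x_m, ∞), so the mode is x_m = 5.3000.
Mean = α·x_m/(α−1) = 1.8·5.3/0.8 = 11.9250.
Difference = 11.9250 − 5.3000 = 6.6250.
Mean > mode: the posterior has a right tail.

6.6250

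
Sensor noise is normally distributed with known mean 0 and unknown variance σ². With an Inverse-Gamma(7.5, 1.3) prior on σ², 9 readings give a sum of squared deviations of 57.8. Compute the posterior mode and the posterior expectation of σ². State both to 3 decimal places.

σ²_MAP = 2.323, E[σ²|data] = 2.745

Posterior: Inverse-Gamma(shape = 7.5+9/2 = 12.0, scale = 1.3+57.8/2 = 30.2).
Mode = β/(α+1) = 30.2/13.0 = 2.323.
Mean = β/(α−1) = 30.2/11.0 = 2.745.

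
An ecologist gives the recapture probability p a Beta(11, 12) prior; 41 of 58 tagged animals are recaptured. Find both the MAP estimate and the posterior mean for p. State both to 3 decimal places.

MAP = 0.646, posterior mean = 0.642

Posterior: Beta(11+41, 12+17) = Beta(52, 29).
Mode = (52−1)/(52+29−2) = 51/79 = 0.646.
Mean = 52/(52+29) = 52/81 = 0.642.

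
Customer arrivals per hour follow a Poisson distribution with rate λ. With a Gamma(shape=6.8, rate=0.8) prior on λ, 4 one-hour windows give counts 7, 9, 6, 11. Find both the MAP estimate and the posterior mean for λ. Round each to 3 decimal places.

Σ counts = 33. Posterior: Gamma(shape = 6.8+33 = 39.8, rate = 0.8+4 = 4.8).
Mode = (α−1)/β = 38.8/4.8 = 8.083.
Mean = α/β = 39.8/4.8 = 8.292.

MAP: 8.083. Posterior mean: 8.292.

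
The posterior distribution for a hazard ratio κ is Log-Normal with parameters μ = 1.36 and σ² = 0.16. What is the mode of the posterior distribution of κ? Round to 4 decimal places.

Mode = exp(μ − σ²) = exp(1.20) = 3.3201.
Mean = exp(μ + σ²/2) = exp(1.440) = 4.2207.
This is the posterior mode — the MAP estimate.

3.3201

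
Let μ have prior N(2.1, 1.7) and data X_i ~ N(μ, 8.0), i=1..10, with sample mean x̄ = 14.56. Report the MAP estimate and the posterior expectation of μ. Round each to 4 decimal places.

MAP estimate = 10.5728, posterior expectation = 10.5728

Posterior for μ is Normal. Precision-weighted mean: (1/1.7·2.1 + 10/8.0·14.56) / (1/1.7 + 10/8.0) = 10.5728.
A Normal posterior is symmetric, so mode = mean.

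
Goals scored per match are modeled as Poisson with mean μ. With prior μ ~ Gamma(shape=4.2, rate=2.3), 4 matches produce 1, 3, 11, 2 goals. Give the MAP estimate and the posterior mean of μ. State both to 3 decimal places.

MAP = 3.206; posterior mean = 3.365

Σ counts = 17. Posterior: Gamma(shape = 4.2+17 = 21.2, rate = 2.3+4 = 6.3).
Mode = (α−1)/β = 20.2/6.3 = 3.206.
Mean = α/β = 21.2/6.3 = 3.365.
Right-skewed posterior ⇒ mode < mean.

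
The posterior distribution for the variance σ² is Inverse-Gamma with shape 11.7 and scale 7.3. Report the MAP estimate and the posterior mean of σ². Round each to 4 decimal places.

Mode = β/(α+1) = 7.3/12.7 = 0.5748.
Mean = β/(α−1) = 7.3/10.7 = 0.6822.

MAP: 0.5748. Posterior mean: 0.6822.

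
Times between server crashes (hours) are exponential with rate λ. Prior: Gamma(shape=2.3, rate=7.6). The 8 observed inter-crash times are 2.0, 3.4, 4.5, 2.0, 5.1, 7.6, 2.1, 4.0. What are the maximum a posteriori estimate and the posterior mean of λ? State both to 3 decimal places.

MAP = 0.243; posterior mean = 0.269

Σ times = 30.7. Posterior: Gamma(shape = 2.3+8 = 10.3, rate = 7.6+30.7 = 38.3).
Mode = (α−1)/β = 9.3/38.3 = 0.243.
Mean = α/β = 10.3/38.3 = 0.269.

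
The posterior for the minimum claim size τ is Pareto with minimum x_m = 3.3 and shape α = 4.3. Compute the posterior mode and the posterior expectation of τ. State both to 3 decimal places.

MAP = 3.300, posterior mean = 4.300

The Pareto density is strictly decreasing on [x_m, ∞), so the mode is x_m = 3.300.
Mean = α·x_m/(α−1) = 4.3·3.3/3.3 = 4.300.
Right-skewed posterior ⇒ mode < mean.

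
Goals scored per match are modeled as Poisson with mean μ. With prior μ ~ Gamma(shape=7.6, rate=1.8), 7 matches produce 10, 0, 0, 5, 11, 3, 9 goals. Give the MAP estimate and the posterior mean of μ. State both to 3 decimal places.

Σ counts = 38. Posterior: Gamma(shape = 7.6+38 = 45.6, rate = 1.8+7 = 8.8).
Mode = (α−1)/β = 44.6/8.8 = 5.068.
Mean = α/β = 45.6/8.8 = 5.182.
The mean is pulled above the mode by the posterior's right skew.

MAP: 5.068. Posterior mean: 5.182.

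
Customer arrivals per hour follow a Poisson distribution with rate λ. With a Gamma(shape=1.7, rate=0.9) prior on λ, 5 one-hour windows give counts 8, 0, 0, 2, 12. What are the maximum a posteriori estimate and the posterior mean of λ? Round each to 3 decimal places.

Σ counts = 22. Posterior: Gamma(shape = 1.7+22 = 23.7, rate = 0.9+5 = 5.9).
Mode = (α−1)/β = 22.7/5.9 = 3.847.
Mean = α/β = 23.7/5.9 = 4.017.

λ_MAP = 3.847, E[λ|data] = 4.017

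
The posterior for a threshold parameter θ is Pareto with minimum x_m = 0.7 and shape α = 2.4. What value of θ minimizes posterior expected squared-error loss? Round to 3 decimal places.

1.200

The Pareto density is strictly decreasing on [x_m, ∞), so the mode is x_m = 0.700.
Mean = α·x_m/(α−1) = 2.4·0.7/1.4 = 1.200.
Squared-error loss ⇒ the optimal estimator is the posterior mean.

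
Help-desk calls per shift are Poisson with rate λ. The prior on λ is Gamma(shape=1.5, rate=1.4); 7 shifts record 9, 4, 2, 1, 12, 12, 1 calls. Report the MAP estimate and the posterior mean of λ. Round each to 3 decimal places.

Σ counts = 41. Posterior: Gamma(shape = 1.5+41 = 42.5, rate = 1.4+7 = 8.4).
Mode = (α−1)/β = 41.5/8.4 = 4.940.
Mean = α/β = 42.5/8.4 = 5.060.
Mean > mode: the posterior has a right tail.

MAP = 4.940, posterior mean = 5.060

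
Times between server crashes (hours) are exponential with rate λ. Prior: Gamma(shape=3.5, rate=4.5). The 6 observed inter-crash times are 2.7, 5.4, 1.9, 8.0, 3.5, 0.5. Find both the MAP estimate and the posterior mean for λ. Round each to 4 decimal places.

Σ times = 22.0. Posterior: Gamma(shape = 3.5+6 = 9.5, rate = 4.5+22.0 = 26.5).
Mode = (α−1)/β = 8.5/26.5 = 0.3208.
Mean = α/β = 9.5/26.5 = 0.3585.

λ_MAP = 0.3208, E[λ|data] = 0.3585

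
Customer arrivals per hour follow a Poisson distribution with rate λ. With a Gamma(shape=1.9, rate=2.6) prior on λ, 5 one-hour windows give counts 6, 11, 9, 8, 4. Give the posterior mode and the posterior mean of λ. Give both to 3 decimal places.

Σ counts = 38. Posterior: Gamma(shape = 1.9+38 = 39.9, rate = 2.6+5 = 7.6).
Mode = (α−1)/β = 38.9/7.6 = 5.118.
Mean = α/β = 39.9/7.6 = 5.250.

MAP = 5.118; posterior mean = 5.250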